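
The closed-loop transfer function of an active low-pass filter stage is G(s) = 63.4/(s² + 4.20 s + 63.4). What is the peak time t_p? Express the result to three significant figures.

t_p ≈ 0.409 s

Matching coefficients with s² + 2ζω_n s + ω_n² gives ω_n² = 63.4 ⇒ ω_n = 7.96 rad/s, and ζ = 4.20/(2ω_n) = 0.264.
ω_d = ω_n√(1−ζ²) = 7.68 rad/s. Then t_p = π/ω_d = 0.409 s.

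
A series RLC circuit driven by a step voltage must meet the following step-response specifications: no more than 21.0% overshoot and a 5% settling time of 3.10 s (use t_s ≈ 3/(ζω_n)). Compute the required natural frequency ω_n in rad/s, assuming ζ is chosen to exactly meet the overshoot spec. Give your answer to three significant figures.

ζ = −ln(OS)/√(π² + (ln OS)²). With OS = 0.210, ln OS = −1.561 and ζ = 1.561/3.508 = 0.445.
From t_s ≈ 3/(ζω_n): ω_n = 3/(ζ·t_s) = 3/(0.445·3.10) = 2.18 rad/s.

ω_n ≈ 2.18 rad/s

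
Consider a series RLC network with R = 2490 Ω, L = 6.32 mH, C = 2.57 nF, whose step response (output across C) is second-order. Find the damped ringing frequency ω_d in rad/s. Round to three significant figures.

ω_d ≈ 151000 rad/s

For a series RLC circuit (capacitor voltage as output), ω_n = 1/√(LC) = 1/√(6.32 mH · 2.57 nF) = 248000 rad/s.
ζ = (R/2)·√(C/L) = (2490/2)·√(2.57 nF/6.32 mH) = 0.794.
The damped frequency ω_d = ω_n√(1−ζ²) = 151000 rad/s.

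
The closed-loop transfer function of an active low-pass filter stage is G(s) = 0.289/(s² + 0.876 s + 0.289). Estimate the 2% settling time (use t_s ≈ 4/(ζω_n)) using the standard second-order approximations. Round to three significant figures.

t_s ≈ 9.13 s

Matching coefficients with s² + 2ζω_n s + ω_n² gives ω_n² = 0.289 ⇒ ω_n = 0.538 rad/s, and ζ = 0.876/(2ω_n) = 0.815.
t_s ≈ 4/(ζω_n) = 4/(0.815·0.538) = 9.13 s.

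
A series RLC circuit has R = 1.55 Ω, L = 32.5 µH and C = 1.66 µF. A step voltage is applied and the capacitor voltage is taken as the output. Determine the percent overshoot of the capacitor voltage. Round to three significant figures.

%OS ≈ 57.2%

For a series RLC circuit (capacitor voltage as output), ω_n = 1/√(LC) = 1/√(32.5 µH · 1.66 µF) = 136000 rad/s.
ζ = (R/2)·√(C/L) = (1.55/2)·√(1.66 µF/32.5 µH) = 0.175.
%OS = 100·exp(−πζ/√(1−ζ²)) = 57.2%.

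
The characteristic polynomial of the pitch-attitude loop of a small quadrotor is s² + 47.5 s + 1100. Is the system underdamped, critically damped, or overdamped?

a² − 4b = 47.5² − 4·1100 < 0 (complex roots); the system is underdamped.

underdamped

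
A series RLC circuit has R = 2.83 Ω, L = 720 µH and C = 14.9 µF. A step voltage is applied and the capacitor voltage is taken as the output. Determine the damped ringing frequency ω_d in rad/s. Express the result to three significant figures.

ω_d ≈ 9450 rad/s

For a series RLC circuit (capacitor voltage as output), ω_n = 1/√(LC) = 1/√(720 µH · 14.9 µF) = 9650 rad/s.
ζ = (R/2)·√(C/L) = (2.83/2)·√(14.9 µF/720 µH) = 0.204.
The damped frequency ω_d = ω_n√(1−ζ²) = 9450 rad/s.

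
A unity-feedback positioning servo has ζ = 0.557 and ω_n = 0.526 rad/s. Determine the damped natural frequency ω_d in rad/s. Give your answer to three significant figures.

ω_d ≈ 0.437 rad/s

ω_d = ω_n√(1−ζ²) = 0.526·√0.690 = 0.437 rad/s.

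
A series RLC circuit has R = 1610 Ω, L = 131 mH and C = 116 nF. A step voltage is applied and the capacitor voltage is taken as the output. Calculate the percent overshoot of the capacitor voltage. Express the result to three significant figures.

For a series RLC circuit (capacitor voltage as output), ω_n = 1/√(LC) = 1/√(131 mH · 116 nF) = 8110 rad/s.
ζ = (R/2)·√(C/L) = (1610/2)·√(116 nF/131 mH) = 0.758.
%OS = 100 e^{−πζ/√(1−ζ²)} with ζ = 0.758 gives 2.61%.

%OS ≈ 2.61%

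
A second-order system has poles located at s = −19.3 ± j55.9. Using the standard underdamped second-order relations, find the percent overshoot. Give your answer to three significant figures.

%OS ≈ 33.8%

With σ = 19.3, ω_d = 55.9: ω_n = √(σ²+ω_d²) = 59.1 rad/s, ζ = σ/ω_n = 0.326.
%OS = 100 e^{−πζ/√(1−ζ²)} with ζ = 0.326 gives 33.8%.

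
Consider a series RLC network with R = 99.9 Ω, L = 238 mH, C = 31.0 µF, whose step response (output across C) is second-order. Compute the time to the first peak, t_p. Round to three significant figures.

t_p ≈ 0.0104 s

For a series RLC circuit (capacitor voltage as output), ω_n = 1/√(LC) = 1/√(238 mH · 31.0 µF) = 368 rad/s.
ζ = (R/2)·√(C/L) = (99.9/2)·√(31.0 µF/238 mH) = 0.570.
The damped frequency ω_d = ω_n√(1−ζ²) = 302 rad/s. t_p = π/ω_d = 0.0104 s.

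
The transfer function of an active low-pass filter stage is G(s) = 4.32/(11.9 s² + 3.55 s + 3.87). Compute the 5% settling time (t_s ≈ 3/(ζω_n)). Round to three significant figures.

t_s ≈ 20.1 s

Dividing through by 11.9: denominator becomes s² + 0.2983 s + 0.3252.
So ω_n = √0.3252 = 0.570 rad/s and ζ = 0.2983/(2·0.570) = 0.262.
t_s ≈ 3/(ζω_n) = 20.1 s.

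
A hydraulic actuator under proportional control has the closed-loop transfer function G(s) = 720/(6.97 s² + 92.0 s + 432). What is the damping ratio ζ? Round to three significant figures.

ζ ≈ 0.838

Dividing through by 6.97: denominator becomes s² + 13.20 s + 61.98.
So ω_n = √61.98 = 7.87 rad/s and ζ = 13.20/(2·7.87) = 0.838.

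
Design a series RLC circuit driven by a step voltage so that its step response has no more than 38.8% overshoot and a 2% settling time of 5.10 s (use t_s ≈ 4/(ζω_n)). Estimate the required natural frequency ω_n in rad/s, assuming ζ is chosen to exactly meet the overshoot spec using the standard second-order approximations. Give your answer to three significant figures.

Inverting the overshoot relation: ζ = |ln 0.388|/√(π² + ln²0.388) = 0.289.
From t_s ≈ 4/(ζω_n): ω_n = 4/(ζ·t_s) = 4/(0.289·5.10) = 2.72 rad/s.

ω_n ≈ 2.72 rad/s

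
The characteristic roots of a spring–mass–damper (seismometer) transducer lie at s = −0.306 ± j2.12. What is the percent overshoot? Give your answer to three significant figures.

%OS ≈ 63.5%

|pole| = ω_n = √(0.306² + 2.12²) = 2.14 rad/s; ζ = cos θ = σ/ω_n = 0.143.
%OS = 100 e^{−πζ/√(1−ζ²)} with ζ = 0.143 gives 63.5%.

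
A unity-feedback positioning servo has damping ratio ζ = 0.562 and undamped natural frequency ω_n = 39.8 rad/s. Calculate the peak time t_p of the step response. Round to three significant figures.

t_p ≈ 0.0954 s

The damped frequency is ω_d = ω_n√(1−ζ²) = 39.8·√(1−0.316) = 32.9 rad/s.
Peak time t_p = π/ω_d = π/32.9 = 0.0954 s.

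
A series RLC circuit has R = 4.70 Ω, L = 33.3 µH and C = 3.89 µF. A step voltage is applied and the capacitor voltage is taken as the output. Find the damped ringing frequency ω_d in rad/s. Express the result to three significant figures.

For a series RLC circuit (capacitor voltage as output), ω_n = 1/√(LC) = 1/√(33.3 µH · 3.89 µF) = 87900 rad/s.
ζ = (R/2)·√(C/L) = (4.70/2)·√(3.89 µF/33.3 µH) = 0.803.
ω_d = 87900·√(1 − 0.803²) = 52300 rad/s.

ω_d ≈ 52300 rad/s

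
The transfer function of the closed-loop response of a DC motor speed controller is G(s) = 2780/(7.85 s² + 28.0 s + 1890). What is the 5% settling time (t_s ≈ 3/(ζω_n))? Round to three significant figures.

Dividing through by 7.85: denominator becomes s² + 3.567 s + 240.8.
So ω_n = √240.8 = 15.5 rad/s and ζ = 3.567/(2·15.5) = 0.115.
t_s ≈ 3/(ζω_n) = 1.68 s.

t_s ≈ 1.68 s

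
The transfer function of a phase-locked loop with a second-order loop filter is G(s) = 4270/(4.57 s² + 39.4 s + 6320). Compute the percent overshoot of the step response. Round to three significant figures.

%OS ≈ 69.3%

Dividing through by 4.57: denominator becomes s² + 8.621 s + 1383.
So ω_n = √1383 = 37.2 rad/s and ζ = 8.621/(2·37.2) = 0.116.
Overshoot: exp(−π·0.116/√(1−0.116²)) = 0.693, i.e. 69.3%.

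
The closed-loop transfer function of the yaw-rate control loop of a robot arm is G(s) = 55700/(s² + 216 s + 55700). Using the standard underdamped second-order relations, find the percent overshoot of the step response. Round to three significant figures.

%OS ≈ 19.9%

Comparing the denominator to s² + 2ζω_n s + ω_n²: ω_n = √55700 = 236 rad/s, and 2ζω_n = 216 so ζ = 216/(2·236) = 0.458.
%OS = 100 e^{−πζ/√(1−ζ²)} with ζ = 0.458 gives 19.9%.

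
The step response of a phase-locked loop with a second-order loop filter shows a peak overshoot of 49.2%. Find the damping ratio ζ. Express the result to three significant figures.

ζ ≈ 0.220

Inverting the overshoot relation: ζ = |ln 0.492|/√(π² + ln²0.492) = 0.220.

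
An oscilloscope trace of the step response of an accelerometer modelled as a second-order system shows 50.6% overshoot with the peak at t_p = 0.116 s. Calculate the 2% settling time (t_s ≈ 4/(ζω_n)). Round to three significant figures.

The overshoot fixes ζ = −ln(OS)/√(π²+ln²(OS)) = 0.212.
From t_p = π/ω_d, ω_d = π/0.116 = 27.1 rad/s, so ω_n = ω_d/√(1−ζ²) = 27.7 rad/s.
t_s ≈ 4/(ζω_n) = 4/(0.212·27.7) = 0.681 s.

t_s ≈ 0.681 s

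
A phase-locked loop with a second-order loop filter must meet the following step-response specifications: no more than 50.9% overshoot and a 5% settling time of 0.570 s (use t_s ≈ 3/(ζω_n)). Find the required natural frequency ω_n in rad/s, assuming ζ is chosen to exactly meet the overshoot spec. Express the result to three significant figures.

Inverting the overshoot relation: ζ = |ln 0.509|/√(π² + ln²0.509) = 0.210.
From t_s ≈ 3/(ζω_n): ω_n = 3/(ζ·t_s) = 3/(0.210·0.570) = 25.0 rad/s.

ω_n ≈ 25.0 rad/s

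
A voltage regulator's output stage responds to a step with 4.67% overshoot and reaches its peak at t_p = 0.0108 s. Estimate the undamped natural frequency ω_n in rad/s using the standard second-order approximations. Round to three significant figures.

ω_n ≈ 406 rad/s

From the overshoot, ζ = −ln(OS)/√(π²+ln²(OS)) = 0.698.
t_p = π/ω_d ⇒ ω_d = 291 rad/s; then ω_n = ω_d/√(1−ζ²) = 406 rad/s.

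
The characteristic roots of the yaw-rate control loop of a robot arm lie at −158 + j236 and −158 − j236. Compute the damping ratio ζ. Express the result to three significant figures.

ζ ≈ 0.556

The poles are at −σ ± jω_d with σ = 158 and ω_d = 236, so ω_n = √(σ²+ω_d²) = 284 rad/s and ζ = σ/ω_n = 0.556.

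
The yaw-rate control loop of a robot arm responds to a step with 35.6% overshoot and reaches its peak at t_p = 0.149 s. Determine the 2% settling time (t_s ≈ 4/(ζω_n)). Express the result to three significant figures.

The overshoot fixes ζ = −ln(OS)/√(π²+ln²(OS)) = 0.312.
From t_p = π/ω_d, ω_d = π/0.149 = 21.1 rad/s, so ω_n = ω_d/√(1−ζ²) = 22.2 rad/s.
t_s ≈ 4/(ζω_n) = 4/(0.312·22.2) = 0.577 s.

t_s ≈ 0.577 s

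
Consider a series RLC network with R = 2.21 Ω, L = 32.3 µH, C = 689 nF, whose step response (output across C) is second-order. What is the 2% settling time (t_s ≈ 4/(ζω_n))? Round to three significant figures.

t_s ≈ 0.000117 s

For a series RLC circuit (capacitor voltage as output), ω_n = 1/√(LC) = 1/√(32.3 µH · 689 nF) = 212000 rad/s.
ζ = (R/2)·√(C/L) = (2.21/2)·√(689 nF/32.3 µH) = 0.161.
t_s ≈ 4/(ζω_n) = 0.000117 s.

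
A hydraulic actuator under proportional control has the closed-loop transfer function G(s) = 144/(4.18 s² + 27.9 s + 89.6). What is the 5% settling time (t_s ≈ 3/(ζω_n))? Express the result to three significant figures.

Dividing through by 4.18: denominator becomes s² + 6.675 s + 21.44.
So ω_n = √21.44 = 4.63 rad/s and ζ = 6.675/(2·4.63) = 0.721.
t_s ≈ 3/(ζω_n) = 0.899 s.

t_s ≈ 0.899 s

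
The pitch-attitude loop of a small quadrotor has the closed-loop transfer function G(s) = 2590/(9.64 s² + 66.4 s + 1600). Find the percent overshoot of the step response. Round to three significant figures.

Dividing through by 9.64: denominator becomes s² + 6.888 s + 166.0.
So ω_n = √166.0 = 12.9 rad/s and ζ = 6.888/(2·12.9) = 0.267.
%OS = 100 e^{−πζ/√(1−ζ²)} with ζ = 0.267 gives 41.8%.

%OS ≈ 41.8%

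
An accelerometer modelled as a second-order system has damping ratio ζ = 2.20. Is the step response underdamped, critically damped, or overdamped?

overdamped

Since ζ = 2.20 > 1, the system is overdamped.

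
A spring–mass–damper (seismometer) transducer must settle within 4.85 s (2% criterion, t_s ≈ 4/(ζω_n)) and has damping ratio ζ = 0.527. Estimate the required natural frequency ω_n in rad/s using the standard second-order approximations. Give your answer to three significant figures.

ω_n ≈ 1.56 rad/s

Rearranging t_s ≈ 4/(ζω_n) gives ω_n = 4/(ζ·t_s) = 4/(0.527 × 4.85) = 1.56 rad/s.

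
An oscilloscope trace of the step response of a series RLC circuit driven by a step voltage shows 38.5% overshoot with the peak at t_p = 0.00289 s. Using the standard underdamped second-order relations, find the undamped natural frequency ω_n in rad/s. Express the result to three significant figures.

The overshoot fixes ζ = −ln(OS)/√(π²+ln²(OS)) = 0.291.
t_p = π/ω_d ⇒ ω_d = 1090 rad/s; then ω_n = ω_d/√(1−ζ²) = 1140 rad/s.

ω_n ≈ 1140 rad/s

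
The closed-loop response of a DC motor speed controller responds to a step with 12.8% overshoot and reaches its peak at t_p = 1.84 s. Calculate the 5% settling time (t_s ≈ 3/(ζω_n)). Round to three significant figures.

t_s ≈ 2.69 s

The overshoot fixes ζ = −ln(OS)/√(π²+ln²(OS)) = 0.548.
t_p = π/ω_d ⇒ ω_d = 1.71 rad/s; then ω_n = ω_d/√(1−ζ²) = 2.04 rad/s.
t_s ≈ 3/(ζω_n) = 3/(0.548·2.04) = 2.69 s.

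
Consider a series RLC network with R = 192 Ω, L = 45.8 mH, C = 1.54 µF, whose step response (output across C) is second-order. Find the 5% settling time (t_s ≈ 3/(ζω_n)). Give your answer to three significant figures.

For a series RLC circuit (capacitor voltage as output), ω_n = 1/√(LC) = 1/√(45.8 mH · 1.54 µF) = 3770 rad/s.
ζ = (R/2)·√(C/L) = (192/2)·√(1.54 µF/45.8 mH) = 0.557.
t_s ≈ 3/(ζω_n) = 0.00143 s.

t_s ≈ 0.00143 s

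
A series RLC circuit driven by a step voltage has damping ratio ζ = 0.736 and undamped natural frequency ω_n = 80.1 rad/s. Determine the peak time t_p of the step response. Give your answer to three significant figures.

The damped frequency is ω_d = ω_n√(1−ζ²) = 80.1·√(1−0.542) = 54.2 rad/s.
Peak time t_p = π/ω_d = π/54.2 = 0.0579 s.

t_p ≈ 0.0579 s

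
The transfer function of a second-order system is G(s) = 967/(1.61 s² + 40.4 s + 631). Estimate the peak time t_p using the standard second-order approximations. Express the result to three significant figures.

Dividing through by 1.61: denominator becomes s² + 25.09 s + 391.9.
So ω_n = √391.9 = 19.8 rad/s and ζ = 25.09/(2·19.8) = 0.634.
ω_d = ω_n√(1−ζ²) = 15.3 rad/s. t_p = π/ω_d = 0.205 s.

t_p ≈ 0.205 s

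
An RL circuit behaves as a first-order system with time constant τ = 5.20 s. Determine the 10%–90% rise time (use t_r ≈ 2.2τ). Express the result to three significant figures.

t_r ≈ 11.4 s

t_r ≈ 2.2τ = 11.4 s.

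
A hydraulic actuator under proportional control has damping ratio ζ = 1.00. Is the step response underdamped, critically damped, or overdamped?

Since ζ = 1, the system is critically damped.

critically damped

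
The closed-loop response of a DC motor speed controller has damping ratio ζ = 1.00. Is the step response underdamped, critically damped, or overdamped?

Since ζ = 1, the system is critically damped.

critically damped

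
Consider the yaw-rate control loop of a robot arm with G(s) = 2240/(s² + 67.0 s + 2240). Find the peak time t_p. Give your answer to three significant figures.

t_p ≈ 0.0940 s

Matching coefficients with s² + 2ζω_n s + ω_n² gives ω_n² = 2240 ⇒ ω_n = 47.3 rad/s, and ζ = 67.0/(2ω_n) = 0.708.
The damped frequency ω_d = ω_n√(1−ζ²) = 33.4 rad/s. Then t_p = π/ω_d = 0.0940 s.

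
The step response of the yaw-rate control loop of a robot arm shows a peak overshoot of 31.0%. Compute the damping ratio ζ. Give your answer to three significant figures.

Inverting the overshoot relation: ζ = |ln 0.310|/√(π² + ln²0.310) = 0.349.

ζ ≈ 0.349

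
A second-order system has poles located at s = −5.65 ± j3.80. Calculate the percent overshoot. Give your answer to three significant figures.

The poles are at −σ ± jω_d with σ = 5.65 and ω_d = 3.80, so ω_n = √(σ²+ω_d²) = 6.81 rad/s and ζ = σ/ω_n = 0.830.
%OS = 100·exp(−πζ/√(1−ζ²)) = 0.936%.

%OS ≈ 0.936%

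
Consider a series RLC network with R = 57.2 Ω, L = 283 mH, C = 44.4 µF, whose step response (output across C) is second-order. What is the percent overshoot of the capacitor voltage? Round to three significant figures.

For a series RLC circuit (capacitor voltage as output), ω_n = 1/√(LC) = 1/√(283 mH · 44.4 µF) = 282 rad/s.
ζ = (R/2)·√(C/L) = (57.2/2)·√(44.4 µF/283 mH) = 0.358.
%OS = 100·exp(−πζ/√(1−ζ²)) = 30.0%.

%OS ≈ 30.0%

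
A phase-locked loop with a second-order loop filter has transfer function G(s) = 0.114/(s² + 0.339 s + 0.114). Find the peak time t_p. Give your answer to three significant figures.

t_p ≈ 10.8 s

ω_n = √0.114 = 0.338 rad/s; ζ = 0.339/(2·0.338) = 0.502.
ω_d = ω_n√(1−ζ²) = 0.292 rad/s. Then t_p = π/ω_d = 10.8 s.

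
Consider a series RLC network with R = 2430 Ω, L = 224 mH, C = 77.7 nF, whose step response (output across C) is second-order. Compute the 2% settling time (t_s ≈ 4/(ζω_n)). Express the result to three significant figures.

For a series RLC circuit (capacitor voltage as output), ω_n = 1/√(LC) = 1/√(224 mH · 77.7 nF) = 7580 rad/s.
ζ = (R/2)·√(C/L) = (2430/2)·√(77.7 nF/224 mH) = 0.716.
t_s ≈ 4/(ζω_n) = 0.000737 s.

t_s ≈ 0.000737 s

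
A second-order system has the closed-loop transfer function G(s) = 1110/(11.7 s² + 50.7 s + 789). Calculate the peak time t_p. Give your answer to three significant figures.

t_p ≈ 0.397 s

Dividing through by 11.7: denominator becomes s² + 4.333 s + 67.44.
So ω_n = √67.44 = 8.21 rad/s and ζ = 4.333/(2·8.21) = 0.264.
The damped frequency ω_d = ω_n√(1−ζ²) = 7.92 rad/s. t_p = π/ω_d = 0.397 s.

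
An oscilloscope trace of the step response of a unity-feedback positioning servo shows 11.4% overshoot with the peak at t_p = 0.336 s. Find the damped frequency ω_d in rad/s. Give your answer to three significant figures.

t_p = π/ω_d, so ω_d = π/0.336 = 9.35 rad/s.

ω_d ≈ 9.35 rad/s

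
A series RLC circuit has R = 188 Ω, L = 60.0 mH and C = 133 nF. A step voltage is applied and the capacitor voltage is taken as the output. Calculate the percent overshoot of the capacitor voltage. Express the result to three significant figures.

For a series RLC circuit (capacitor voltage as output), ω_n = 1/√(LC) = 1/√(60.0 mH · 133 nF) = 11200 rad/s.
ζ = (R/2)·√(C/L) = (188/2)·√(133 nF/60.0 mH) = 0.140.
%OS = 100·exp(−πζ/√(1−ζ²)) = 64.1%.

%OS ≈ 64.1%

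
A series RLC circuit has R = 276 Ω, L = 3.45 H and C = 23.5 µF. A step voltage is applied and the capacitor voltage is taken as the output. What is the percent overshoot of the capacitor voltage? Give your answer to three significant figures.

%OS ≈ 29.7%

For a series RLC circuit (capacitor voltage as output), ω_n = 1/√(LC) = 1/√(3.45 H · 23.5 µF) = 111 rad/s.
ζ = (R/2)·√(C/L) = (276/2)·√(23.5 µF/3.45 H) = 0.360.
Overshoot: exp(−π·0.360/√(1−0.360²)) = 0.297, i.e. 29.7%.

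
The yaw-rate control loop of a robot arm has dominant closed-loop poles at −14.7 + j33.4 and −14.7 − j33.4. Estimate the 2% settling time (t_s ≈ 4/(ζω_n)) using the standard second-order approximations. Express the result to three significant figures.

t_s ≈ 0.272 s

For poles at −σ ± jω_d, ζω_n = σ = 14.7, so t_s ≈ 4/σ = 0.272 s.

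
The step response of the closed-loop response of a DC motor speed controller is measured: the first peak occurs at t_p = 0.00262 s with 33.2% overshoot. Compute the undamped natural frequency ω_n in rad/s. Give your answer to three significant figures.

ω_n ≈ 1270 rad/s

ζ from %OS: ζ = |ln 0.332|/√(π²+ln²0.332) = 0.331.
t_p = π/ω_d ⇒ ω_d = 1200 rad/s; then ω_n = ω_d/√(1−ζ²) = 1270 rad/s.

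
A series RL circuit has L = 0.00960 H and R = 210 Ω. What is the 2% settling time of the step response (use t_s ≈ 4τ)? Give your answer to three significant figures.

t_s ≈ 0.000183 s

τ = L/R = 0.00960/210 = 0.0000457 s.
t_s ≈ 4τ = 0.000183 s.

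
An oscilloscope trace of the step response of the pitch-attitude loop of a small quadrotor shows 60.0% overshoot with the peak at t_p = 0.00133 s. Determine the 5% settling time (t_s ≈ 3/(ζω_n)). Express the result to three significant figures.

The overshoot fixes ζ = −ln(OS)/√(π²+ln²(OS)) = 0.160.
t_p = π/ω_d ⇒ ω_d = 2360 rad/s; then ω_n = ω_d/√(1−ζ²) = 2390 rad/s.
t_s ≈ 3/(ζω_n) = 3/(0.160·2390) = 0.00781 s.

t_s ≈ 0.00781 s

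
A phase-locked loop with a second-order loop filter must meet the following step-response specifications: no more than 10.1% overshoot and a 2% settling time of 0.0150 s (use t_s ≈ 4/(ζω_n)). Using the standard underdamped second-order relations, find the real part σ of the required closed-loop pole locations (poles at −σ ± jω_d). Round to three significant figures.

The settling-time spec alone fixes σ = ζω_n = 4/t_s = 4/0.0150 = 267.
(Overshoot then fixes ζ = 0.589 and hence ω_d = σ·√(1−ζ²)/ζ = 365 rad/s.)

σ ≈ 267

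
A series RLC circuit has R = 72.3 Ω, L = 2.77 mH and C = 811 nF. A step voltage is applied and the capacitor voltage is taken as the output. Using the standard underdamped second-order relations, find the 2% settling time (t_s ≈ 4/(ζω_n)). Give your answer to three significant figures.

For a series RLC circuit (capacitor voltage as output), ω_n = 1/√(LC) = 1/√(2.77 mH · 811 nF) = 21100 rad/s.
ζ = (R/2)·√(C/L) = (72.3/2)·√(811 nF/2.77 mH) = 0.619.
t_s ≈ 4/(ζω_n) = 0.000307 s.

t_s ≈ 0.000307 s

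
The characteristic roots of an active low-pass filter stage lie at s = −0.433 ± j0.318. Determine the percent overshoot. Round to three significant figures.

With σ = 0.433, ω_d = 0.318: ω_n = √(σ²+ω_d²) = 0.537 rad/s, ζ = σ/ω_n = 0.806.
Overshoot: exp(−π·0.806/√(1−0.806²)) = 0.0139, i.e. 1.39%.

%OS ≈ 1.39%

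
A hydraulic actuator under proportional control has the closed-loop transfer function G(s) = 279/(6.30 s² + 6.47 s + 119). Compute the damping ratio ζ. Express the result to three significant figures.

ζ ≈ 0.118

Dividing through by 6.30: denominator becomes s² + 1.027 s + 18.89.
So ω_n = √18.89 = 4.35 rad/s and ζ = 1.027/(2·4.35) = 0.118.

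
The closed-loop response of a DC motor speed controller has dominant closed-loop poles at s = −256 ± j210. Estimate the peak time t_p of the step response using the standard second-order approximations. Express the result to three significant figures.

t_p = π/ω_d with ω_d = 210 (the imaginary part), so t_p = 0.0150 s.

t_p ≈ 0.0150 s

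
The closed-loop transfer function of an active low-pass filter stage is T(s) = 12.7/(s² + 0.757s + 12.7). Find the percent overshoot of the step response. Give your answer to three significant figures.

Matching coefficients with s² + 2ζω_n s + ω_n² gives ω_n² = 12.7 ⇒ ω_n = 3.56 rad/s, and ζ = 0.757/(2ω_n) = 0.106.
Overshoot: exp(−π·0.106/√(1−0.106²)) = 0.715, i.e. 71.5%.

%OS ≈ 71.5%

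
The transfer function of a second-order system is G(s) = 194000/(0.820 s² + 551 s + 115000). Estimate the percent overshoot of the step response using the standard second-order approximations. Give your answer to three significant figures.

%OS ≈ 0.169%

Dividing through by 0.820: denominator becomes s² + 672.0 s + 140200.
So ω_n = √140200 = 374 rad/s and ζ = 672.0/(2·374) = 0.897.
Overshoot: exp(−π·0.897/√(1−0.897²)) = 0.00169, i.e. 0.169%.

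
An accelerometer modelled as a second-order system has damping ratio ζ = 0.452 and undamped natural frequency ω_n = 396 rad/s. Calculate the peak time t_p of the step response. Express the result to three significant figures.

t_p ≈ 0.00889 s

The damped frequency is ω_d = ω_n√(1−ζ²) = 396·√(1−0.204) = 353 rad/s.
Peak time t_p = π/ω_d = π/353 = 0.00889 s.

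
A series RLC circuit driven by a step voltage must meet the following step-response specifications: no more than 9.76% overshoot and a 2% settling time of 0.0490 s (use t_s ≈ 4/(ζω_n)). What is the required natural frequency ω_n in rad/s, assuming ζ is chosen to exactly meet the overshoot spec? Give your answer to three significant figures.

ζ = −ln(OS)/√(π² + (ln OS)²). With OS = 0.0976, ln OS = −2.327 and ζ = 2.327/3.909 = 0.595.
From t_s ≈ 4/(ζω_n): ω_n = 4/(ζ·t_s) = 4/(0.595·0.0490) = 137 rad/s.

ω_n ≈ 137 rad/s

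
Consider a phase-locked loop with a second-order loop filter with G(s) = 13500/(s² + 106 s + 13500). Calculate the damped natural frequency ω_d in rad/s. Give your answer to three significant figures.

ω_d ≈ 103 rad/s

Matching coefficients with s² + 2ζω_n s + ω_n² gives ω_n² = 13500 ⇒ ω_n = 116 rad/s, and ζ = 106/(2ω_n) = 0.456.
ω_d = 116·√(1 − 0.456²) = 103 rad/s.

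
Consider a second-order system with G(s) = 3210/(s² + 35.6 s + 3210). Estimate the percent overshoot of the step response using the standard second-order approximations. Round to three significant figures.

%OS ≈ 35.4%

ω_n = √3210 = 56.7 rad/s; ζ = 35.6/(2·56.7) = 0.314.
%OS = 100·exp(−πζ/√(1−ζ²)) = 35.4%.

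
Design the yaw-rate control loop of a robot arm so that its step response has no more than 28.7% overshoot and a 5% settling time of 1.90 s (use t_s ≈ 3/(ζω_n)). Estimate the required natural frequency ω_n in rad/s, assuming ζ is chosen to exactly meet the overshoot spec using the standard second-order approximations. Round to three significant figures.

ω_n ≈ 4.28 rad/s

ζ = −ln(OS)/√(π² + (ln OS)²). With OS = 0.287, ln OS = −1.248 and ζ = 1.248/3.381 = 0.369.
Then ω_n = 3/(ζ t_s) = 3/(0.369 × 1.90) = 4.28 rad/s.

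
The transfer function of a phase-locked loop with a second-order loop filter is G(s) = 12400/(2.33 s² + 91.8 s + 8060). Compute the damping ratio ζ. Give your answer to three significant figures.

ζ ≈ 0.335

Dividing through by 2.33: denominator becomes s² + 39.40 s + 3459.
So ω_n = √3459 = 58.8 rad/s and ζ = 39.40/(2·58.8) = 0.335.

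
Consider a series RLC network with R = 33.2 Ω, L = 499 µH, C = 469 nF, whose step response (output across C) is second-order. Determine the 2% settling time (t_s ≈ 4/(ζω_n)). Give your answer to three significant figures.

t_s ≈ 0.000120 s

For a series RLC circuit (capacitor voltage as output), ω_n = 1/√(LC) = 1/√(499 µH · 469 nF) = 65400 rad/s.
ζ = (R/2)·√(C/L) = (33.2/2)·√(469 nF/499 µH) = 0.509.
t_s ≈ 4/(ζω_n) = 0.000120 s.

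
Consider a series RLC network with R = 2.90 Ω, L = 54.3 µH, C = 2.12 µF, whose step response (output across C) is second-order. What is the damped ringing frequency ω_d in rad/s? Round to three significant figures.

For a series RLC circuit (capacitor voltage as output), ω_n = 1/√(LC) = 1/√(54.3 µH · 2.12 µF) = 93200 rad/s.
ζ = (R/2)·√(C/L) = (2.90/2)·√(2.12 µF/54.3 µH) = 0.287.
ω_d = ω_n√(1−ζ²) = 89300 rad/s.

ω_d ≈ 89300 rad/s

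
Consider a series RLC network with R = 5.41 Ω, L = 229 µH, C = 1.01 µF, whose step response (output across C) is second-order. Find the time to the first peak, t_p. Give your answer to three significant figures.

t_p ≈ 0.0000486 s

For a series RLC circuit (capacitor voltage as output), ω_n = 1/√(LC) = 1/√(229 µH · 1.01 µF) = 65800 rad/s.
ζ = (R/2)·√(C/L) = (5.41/2)·√(1.01 µF/229 µH) = 0.180.
ω_d = 65800·√(1 − 0.180²) = 64700 rad/s. t_p = π/ω_d = 0.0000486 s.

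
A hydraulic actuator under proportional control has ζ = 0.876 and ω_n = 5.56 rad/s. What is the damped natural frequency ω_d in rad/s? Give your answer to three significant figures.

ω_d ≈ 2.68 rad/s

ω_d = ω_n√(1−ζ²) = 5.56·√0.233 = 2.68 rad/s.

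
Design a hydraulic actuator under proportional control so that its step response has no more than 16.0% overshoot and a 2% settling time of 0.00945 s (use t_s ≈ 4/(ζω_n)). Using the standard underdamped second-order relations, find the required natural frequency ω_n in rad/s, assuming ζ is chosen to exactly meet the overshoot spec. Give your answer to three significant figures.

ω_n ≈ 840 rad/s

ζ = −ln(OS)/√(π² + (ln OS)²). With OS = 0.160, ln OS = −1.833 and ζ = 1.833/3.637 = 0.504.
Then ω_n = 4/(ζ t_s) = 4/(0.504 × 0.00945) = 840 rad/s.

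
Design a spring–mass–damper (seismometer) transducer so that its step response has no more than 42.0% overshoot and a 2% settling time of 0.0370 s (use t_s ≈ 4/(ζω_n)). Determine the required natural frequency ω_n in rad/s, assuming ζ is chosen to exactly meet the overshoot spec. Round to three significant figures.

From %OS = 100·exp(−πζ/√(1−ζ²)), invert to get ζ = −ln(OS)/√(π² + ln²(OS)) with OS = 0.420.
−ln 0.420 = 0.8675, so ζ = 0.8675/√(π² + 0.7526) = 0.266.
From t_s ≈ 4/(ζω_n): ω_n = 4/(ζ·t_s) = 4/(0.266·0.0370) = 406 rad/s.

ω_n ≈ 406 rad/s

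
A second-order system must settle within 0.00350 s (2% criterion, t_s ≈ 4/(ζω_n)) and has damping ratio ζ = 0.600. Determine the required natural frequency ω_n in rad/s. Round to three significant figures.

ω_n ≈ 1900 rad/s

Rearranging t_s ≈ 4/(ζω_n) gives ω_n = 4/(ζ·t_s) = 4/(0.600 × 0.00350) = 1900 rad/s.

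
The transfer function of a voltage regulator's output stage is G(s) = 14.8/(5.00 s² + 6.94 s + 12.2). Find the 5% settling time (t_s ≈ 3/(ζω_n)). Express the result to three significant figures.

t_s ≈ 4.32 s

Dividing through by 5.00: denominator becomes s² + 1.388 s + 2.440.
So ω_n = √2.440 = 1.56 rad/s and ζ = 1.388/(2·1.56) = 0.444.
t_s ≈ 3/(ζω_n) = 4.32 s.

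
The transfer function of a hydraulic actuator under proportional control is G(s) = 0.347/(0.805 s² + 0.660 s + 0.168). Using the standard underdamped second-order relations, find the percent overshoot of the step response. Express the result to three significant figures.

Dividing through by 0.805: denominator becomes s² + 0.8199 s + 0.2087.
So ω_n = √0.2087 = 0.457 rad/s and ζ = 0.8199/(2·0.457) = 0.897.
Overshoot: exp(−π·0.897/√(1−0.897²)) = 0.00168, i.e. 0.168%.

%OS ≈ 0.168%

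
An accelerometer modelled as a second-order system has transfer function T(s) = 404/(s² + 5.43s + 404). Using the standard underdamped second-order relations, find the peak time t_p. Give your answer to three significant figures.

Comparing the denominator to s² + 2ζω_n s + ω_n²: ω_n = √404 = 20.1 rad/s, and 2ζω_n = 5.43 so ζ = 5.43/(2·20.1) = 0.135.
ω_d = 20.1·√(1 − 0.135²) = 19.9 rad/s. Then t_p = π/ω_d = 0.158 s.

t_p ≈ 0.158 s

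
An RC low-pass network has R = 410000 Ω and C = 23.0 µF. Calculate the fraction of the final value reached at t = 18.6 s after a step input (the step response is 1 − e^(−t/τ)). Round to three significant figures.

τ = RC = 410000 × 23.0 µF = 9.43 s.
y(t)/y_∞ = 1 − e^(−t/τ) = 1 − e^(−18.6/9.43) = 1 − e^(−1.97) = 0.861.

y/y_∞ ≈ 0.861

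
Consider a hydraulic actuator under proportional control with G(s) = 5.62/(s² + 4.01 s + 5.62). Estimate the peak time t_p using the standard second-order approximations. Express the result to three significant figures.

t_p ≈ 2.48 s

Comparing the denominator to s² + 2ζω_n s + ω_n²: ω_n = √5.62 = 2.37 rad/s, and 2ζω_n = 4.01 so ζ = 4.01/(2·2.37) = 0.846.
The damped frequency ω_d = ω_n√(1−ζ²) = 1.26 rad/s. Then t_p = π/ω_d = 2.48 s.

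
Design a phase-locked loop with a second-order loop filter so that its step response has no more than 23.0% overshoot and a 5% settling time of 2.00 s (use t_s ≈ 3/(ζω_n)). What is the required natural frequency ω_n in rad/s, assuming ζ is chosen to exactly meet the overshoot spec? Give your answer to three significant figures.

ω_n ≈ 3.54 rad/s

Inverting the overshoot relation: ζ = |ln 0.230|/√(π² + ln²0.230) = 0.424.
From t_s ≈ 3/(ζω_n): ω_n = 3/(ζ·t_s) = 3/(0.424·2.00) = 3.54 rad/s.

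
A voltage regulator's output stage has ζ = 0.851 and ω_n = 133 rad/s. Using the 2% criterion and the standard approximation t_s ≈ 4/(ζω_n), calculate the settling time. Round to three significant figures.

t_s ≈ 0.0353 s

t_s ≈ 4/(ζω_n) = 4/(0.851 × 133) = 0.0353 s.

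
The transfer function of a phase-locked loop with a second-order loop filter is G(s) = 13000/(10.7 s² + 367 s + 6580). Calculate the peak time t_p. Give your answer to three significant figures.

Dividing through by 10.7: denominator becomes s² + 34.30 s + 615.0.
So ω_n = √615.0 = 24.8 rad/s and ζ = 34.30/(2·24.8) = 0.692.
The damped frequency ω_d = ω_n√(1−ζ²) = 17.9 rad/s. t_p = π/ω_d = 0.175 s.

t_p ≈ 0.175 s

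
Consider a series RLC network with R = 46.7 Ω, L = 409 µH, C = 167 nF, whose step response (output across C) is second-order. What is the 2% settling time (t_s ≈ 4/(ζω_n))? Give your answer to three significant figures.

t_s ≈ 0.0000701 s

For a series RLC circuit (capacitor voltage as output), ω_n = 1/√(LC) = 1/√(409 µH · 167 nF) = 121000 rad/s.
ζ = (R/2)·√(C/L) = (46.7/2)·√(167 nF/409 µH) = 0.472.
t_s ≈ 4/(ζω_n) = 0.0000701 s.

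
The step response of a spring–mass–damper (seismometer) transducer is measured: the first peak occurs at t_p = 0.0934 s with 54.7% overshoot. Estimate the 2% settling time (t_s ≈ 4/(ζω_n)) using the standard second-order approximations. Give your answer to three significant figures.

ζ from %OS: ζ = |ln 0.547|/√(π²+ln²0.547) = 0.189.
t_p = π/ω_d ⇒ ω_d = 33.6 rad/s; then ω_n = ω_d/√(1−ζ²) = 34.3 rad/s.
t_s ≈ 4/(ζω_n) = 4/(0.189·34.3) = 0.619 s.

t_s ≈ 0.619 s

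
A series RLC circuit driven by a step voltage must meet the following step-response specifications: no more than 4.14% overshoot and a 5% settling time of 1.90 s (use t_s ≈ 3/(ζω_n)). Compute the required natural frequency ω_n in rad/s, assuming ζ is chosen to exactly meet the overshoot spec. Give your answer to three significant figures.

From %OS = 100·exp(−πζ/√(1−ζ²)), invert to get ζ = −ln(OS)/√(π² + ln²(OS)) with OS = 0.0414.
−ln 0.0414 = 3.184, so ζ = 3.184/√(π² + 10.14) = 0.712.
Then ω_n = 3/(ζ t_s) = 3/(0.712 × 1.90) = 2.22 rad/s.

ω_n ≈ 2.22 rad/s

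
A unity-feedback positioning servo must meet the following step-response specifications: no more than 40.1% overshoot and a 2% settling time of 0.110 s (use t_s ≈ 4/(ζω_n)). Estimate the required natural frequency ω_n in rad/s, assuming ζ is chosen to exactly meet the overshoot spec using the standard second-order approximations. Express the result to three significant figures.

From %OS = 100·exp(−πζ/√(1−ζ²)), invert to get ζ = −ln(OS)/√(π² + ln²(OS)) with OS = 0.401.
−ln 0.401 = 0.9138, so ζ = 0.9138/√(π² + 0.8350) = 0.279.
Then ω_n = 4/(ζ t_s) = 4/(0.279 × 0.110) = 130 rad/s.

ω_n ≈ 130 rad/s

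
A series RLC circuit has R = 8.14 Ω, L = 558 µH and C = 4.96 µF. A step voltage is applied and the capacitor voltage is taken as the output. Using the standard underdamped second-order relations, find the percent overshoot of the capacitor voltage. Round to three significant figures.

%OS ≈ 27.1%

For a series RLC circuit (capacitor voltage as output), ω_n = 1/√(LC) = 1/√(558 µH · 4.96 µF) = 19000 rad/s.
ζ = (R/2)·√(C/L) = (8.14/2)·√(4.96 µF/558 µH) = 0.384.
Overshoot: exp(−π·0.384/√(1−0.384²)) = 0.271, i.e. 27.1%.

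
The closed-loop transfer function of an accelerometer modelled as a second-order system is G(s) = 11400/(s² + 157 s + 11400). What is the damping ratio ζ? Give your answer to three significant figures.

ζ ≈ 0.735

ω_n = √11400 = 107 rad/s; ζ = 157/(2·107) = 0.735.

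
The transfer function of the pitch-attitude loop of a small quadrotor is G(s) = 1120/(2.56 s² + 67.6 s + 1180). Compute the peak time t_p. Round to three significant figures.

t_p ≈ 0.186 s

Dividing through by 2.56: denominator becomes s² + 26.41 s + 460.9.
So ω_n = √460.9 = 21.5 rad/s and ζ = 26.41/(2·21.5) = 0.615.
ω_d = 21.5·√(1 − 0.615²) = 16.9 rad/s. t_p = π/ω_d = 0.186 s.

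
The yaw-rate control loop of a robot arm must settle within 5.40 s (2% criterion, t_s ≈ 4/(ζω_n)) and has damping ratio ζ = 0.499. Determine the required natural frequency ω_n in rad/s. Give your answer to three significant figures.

Rearranging t_s ≈ 4/(ζω_n) gives ω_n = 4/(ζ·t_s) = 4/(0.499 × 5.40) = 1.48 rad/s.

ω_n ≈ 1.48 rad/s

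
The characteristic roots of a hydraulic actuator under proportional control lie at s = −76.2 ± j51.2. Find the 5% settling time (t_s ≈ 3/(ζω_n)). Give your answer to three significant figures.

For poles at −σ ± jω_d, ζω_n = σ = 76.2, so t_s ≈ 3/σ = 0.0394 s.

t_s ≈ 0.0394 s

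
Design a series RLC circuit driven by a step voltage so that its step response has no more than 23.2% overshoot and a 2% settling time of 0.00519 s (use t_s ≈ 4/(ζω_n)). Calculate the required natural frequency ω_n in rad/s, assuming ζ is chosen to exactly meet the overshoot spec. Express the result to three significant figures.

ω_n ≈ 1830 rad/s

From %OS = 100·exp(−πζ/√(1−ζ²)), invert to get ζ = −ln(OS)/√(π² + ln²(OS)) with OS = 0.232.
−ln 0.232 = 1.461, so ζ = 1.461/√(π² + 2.135) = 0.422.
Then ω_n = 4/(ζ t_s) = 4/(0.422 × 0.00519) = 1830 rad/s.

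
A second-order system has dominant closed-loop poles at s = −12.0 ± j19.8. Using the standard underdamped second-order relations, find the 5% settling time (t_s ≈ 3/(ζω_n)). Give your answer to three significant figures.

For poles at −σ ± jω_d, ζω_n = σ = 12.0, so t_s ≈ 3/σ = 0.250 s.

t_s ≈ 0.250 s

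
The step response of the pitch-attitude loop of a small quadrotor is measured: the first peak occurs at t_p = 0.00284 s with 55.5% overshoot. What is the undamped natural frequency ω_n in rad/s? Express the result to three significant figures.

ω_n ≈ 1130 rad/s

The overshoot fixes ζ = −ln(OS)/√(π²+ln²(OS)) = 0.184.
t_p = π/ω_d ⇒ ω_d = 1110 rad/s; then ω_n = ω_d/√(1−ζ²) = 1130 rad/s.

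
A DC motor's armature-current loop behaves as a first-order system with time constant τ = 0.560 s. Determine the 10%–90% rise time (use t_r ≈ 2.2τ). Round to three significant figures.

t_r ≈ 2.2τ = 1.23 s.

t_r ≈ 1.23 s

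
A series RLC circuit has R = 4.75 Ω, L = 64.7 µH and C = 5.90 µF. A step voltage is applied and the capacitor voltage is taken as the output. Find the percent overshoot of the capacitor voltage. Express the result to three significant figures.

%OS ≈ 3.94%

For a series RLC circuit (capacitor voltage as output), ω_n = 1/√(LC) = 1/√(64.7 µH · 5.90 µF) = 51200 rad/s.
ζ = (R/2)·√(C/L) = (4.75/2)·√(5.90 µF/64.7 µH) = 0.717.
%OS = 100 e^{−πζ/√(1−ζ²)} with ζ = 0.717 gives 3.94%.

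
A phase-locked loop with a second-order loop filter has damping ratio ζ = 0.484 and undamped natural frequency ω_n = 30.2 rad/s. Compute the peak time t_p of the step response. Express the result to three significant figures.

t_p ≈ 0.119 s

The damped frequency is ω_d = ω_n√(1−ζ²) = 30.2·√(1−0.234) = 26.4 rad/s.
Peak time t_p = π/ω_d = π/26.4 = 0.119 s.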